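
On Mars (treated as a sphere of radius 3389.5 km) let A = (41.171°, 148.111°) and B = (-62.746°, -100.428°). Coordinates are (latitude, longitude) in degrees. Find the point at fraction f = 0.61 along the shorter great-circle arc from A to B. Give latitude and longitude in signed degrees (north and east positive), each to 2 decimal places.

-30.55°, -167.61°

The central angle between A and B is δ = 2.3622 rad.
With f = 0.61, the slerp weights are sin((1−f)δ)/sin δ = 1.1331 and sin(fδ)/sin δ = 1.4108.
Weighted sum of the unit vectors: (1.1331)·(-0.6391,0.3977,0.6583) + (1.4108)·(-0.0829,-0.4504,-0.8890) = (-0.8411, -0.1848, -0.5083).
Converting back: φ = atan2(z, √(x²+y²)) = -30.55°, λ = atan2(y, x) = -167.61°.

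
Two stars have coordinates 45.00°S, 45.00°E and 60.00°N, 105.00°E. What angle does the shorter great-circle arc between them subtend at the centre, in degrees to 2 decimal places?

115.82°

With latitudes φ₁ = -45.000°, φ₂ = 60.000° and longitude difference Δλ = 60.000°:
cos c = sin φ₁ sin φ₂ + cos φ₁ cos φ₂ cos Δλ = (-0.7071)(0.8660) + (0.7071)(0.5000)(0.5000) = -0.43560,
so c = arccos(-0.43560) = 2.02150 rad.
So the angular separation is 115.82°.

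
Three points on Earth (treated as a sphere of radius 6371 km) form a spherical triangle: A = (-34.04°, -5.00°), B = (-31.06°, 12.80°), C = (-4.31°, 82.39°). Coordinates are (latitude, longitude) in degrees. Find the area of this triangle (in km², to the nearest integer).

1314969 km²

Side lengths (central angles): a = 1.2274, b = 1.4910, c = 0.2666 rad; semiperimeter s = 1.4925.
By l'Huilier's theorem, tan(E/4) = √[tan(s/2) tan((s−a)/2) tan((s−b)/2) tan((s−c)/2)], giving spherical excess E = 0.0324 rad.
Area = E·R² = 0.0324 × (6371)² ≈ 1314969 km².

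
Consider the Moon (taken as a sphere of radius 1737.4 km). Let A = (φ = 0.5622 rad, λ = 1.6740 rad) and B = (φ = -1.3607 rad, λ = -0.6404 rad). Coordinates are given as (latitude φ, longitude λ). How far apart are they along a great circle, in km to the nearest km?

Let φ₁ = 0.5622 rad, φ₂ = -1.3607 rad, and Δλ = -2.3144 rad.
cos c = sin φ₁ sin φ₂ + cos φ₁ cos φ₂ cos Δλ = (0.5330)(-0.9780) + (0.8461)(0.2086)(-0.6769) = -0.64078,
so c = arccos(-0.64078) = 2.26631 rad.
Distance = R·c = 1737.4 × 2.2663 ≈ 3937 km.

3937 km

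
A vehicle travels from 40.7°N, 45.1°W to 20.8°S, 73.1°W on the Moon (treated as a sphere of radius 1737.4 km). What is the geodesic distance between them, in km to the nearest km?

In radians: φ₁ = 0.7103, φ₂ = -0.3630, Δλ = -28.000° = -0.4887 rad.
cos c = sin φ₁ sin φ₂ + cos φ₁ cos φ₂ cos Δλ = (0.6521)(-0.3551) + (0.7581)(0.9348)(0.8829) = 0.39420,
so c = arccos(0.39420) = 1.16560 rad.
Distance = R·c = 1737.4 × 1.1656 ≈ 2025 km.

2025 km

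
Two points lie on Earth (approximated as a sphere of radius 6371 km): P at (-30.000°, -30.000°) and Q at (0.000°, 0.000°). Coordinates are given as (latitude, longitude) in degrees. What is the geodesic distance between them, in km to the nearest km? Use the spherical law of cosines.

With latitudes φ₁ = -30.000°, φ₂ = 0.000° and longitude difference Δλ = 30.000°:
cos c = sin φ₁ sin φ₂ + cos φ₁ cos φ₂ cos Δλ = (-0.5000)(0.0000) + (0.8660)(1.0000)(0.8660) = 0.75000,
so c = arccos(0.75000) = 0.72273 rad.
Distance = R·c = 6371 × 0.7227 ≈ 4605 km.

4605 km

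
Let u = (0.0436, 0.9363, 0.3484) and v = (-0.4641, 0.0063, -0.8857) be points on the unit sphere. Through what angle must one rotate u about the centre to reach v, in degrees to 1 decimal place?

108.8°

u·v = -0.3229; |u| = 1.0000, |v| = 0.9999.
cos θ = (u·v)/(|u||v|) = -0.3229, so θ = 108.8°.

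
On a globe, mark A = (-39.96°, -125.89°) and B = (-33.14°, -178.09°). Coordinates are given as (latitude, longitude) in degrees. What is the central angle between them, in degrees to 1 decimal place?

In radians: φ₁ = -0.6974, φ₂ = -0.5784, Δλ = -52.200° = -0.9111 rad.
Haversine: a = sin²(Δφ/2) + cos φ₁ cos φ₂ sin²(Δλ/2) = 0.0035 + (0.7665)(0.8373)(0.1935) = 0.12776.
Central angle c = 2·arcsin(√a) = 0.73104 rad.
So the angular separation is 41.9°.

41.9°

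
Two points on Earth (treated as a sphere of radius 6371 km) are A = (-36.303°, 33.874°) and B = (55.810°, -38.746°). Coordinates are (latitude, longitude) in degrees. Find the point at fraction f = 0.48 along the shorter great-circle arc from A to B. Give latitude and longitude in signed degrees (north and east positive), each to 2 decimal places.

9.99°, 6.09°

Central angle δ = 1.9331 rad. Interpolating on the sphere with fraction f = 0.48:
P = [sin((1−f)δ)·A + sin(fδ)·B] / sin δ = 0.9029·A + 0.8559·B in Cartesian coordinates,
giving P = (0.9793, 0.1045, 0.1734), i.e. latitude 9.99°, longitude 6.09°.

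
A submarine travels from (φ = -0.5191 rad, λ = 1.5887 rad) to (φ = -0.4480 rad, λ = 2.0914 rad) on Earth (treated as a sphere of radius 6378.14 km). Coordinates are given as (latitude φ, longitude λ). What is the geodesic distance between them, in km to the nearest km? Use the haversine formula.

With latitudes φ₁ = -29.742°, φ₂ = -25.669° and longitude difference Δλ = 28.803°:
Haversine: a = sin²(Δφ/2) + cos φ₁ cos φ₂ sin²(Δλ/2) = 0.0013 + (0.8683)(0.9013)(0.0619) = 0.04967.
Central angle c = 2·arcsin(√a) = 0.44952 rad.
Distance = R·c = 6378.14 × 0.4495 ≈ 2867 km.

2867 km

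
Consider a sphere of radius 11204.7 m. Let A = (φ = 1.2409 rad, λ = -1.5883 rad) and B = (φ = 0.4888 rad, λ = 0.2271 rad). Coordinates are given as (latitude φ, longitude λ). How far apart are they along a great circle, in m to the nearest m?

With latitudes φ₁ = 71.098°, φ₂ = 28.006° and longitude difference Δλ = 104.015°:
cos c = sin φ₁ sin φ₂ + cos φ₁ cos φ₂ cos Δλ = (0.9461)(0.4696) + (0.3239)(0.8829)(-0.2422) = 0.37498,
so c = arccos(0.37498) = 1.18642 rad.
Distance = R·c = 11204.7 × 1.1864 ≈ 13293 m.

13293 m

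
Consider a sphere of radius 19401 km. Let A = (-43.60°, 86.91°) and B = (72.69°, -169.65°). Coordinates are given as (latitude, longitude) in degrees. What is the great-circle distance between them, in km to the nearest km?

45750 km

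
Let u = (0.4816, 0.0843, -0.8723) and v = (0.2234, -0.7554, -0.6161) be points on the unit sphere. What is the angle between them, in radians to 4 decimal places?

u·v = 0.5813; |u| = 1.0000, |v| = 1.0001.
cos θ = (u·v)/(|u||v|) = 0.5813, so θ = 0.9505 rad.

0.9505 rad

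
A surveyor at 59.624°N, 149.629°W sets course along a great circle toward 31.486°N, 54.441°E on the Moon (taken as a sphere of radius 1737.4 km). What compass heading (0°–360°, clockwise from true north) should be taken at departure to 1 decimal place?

With φ₁ = 1.0406, φ₂ = 0.5495, Δλ = -2.7215 rad, the forward-azimuth formula gives
θ = atan2( sin Δλ cos φ₂ , cos φ₁ sin φ₂ − sin φ₁ cos φ₂ cos Δλ ) = atan2(-0.3478, 0.9358) = -20.39°.
Adding 360° brings this into [0°, 360°): 339.6°.

339.6°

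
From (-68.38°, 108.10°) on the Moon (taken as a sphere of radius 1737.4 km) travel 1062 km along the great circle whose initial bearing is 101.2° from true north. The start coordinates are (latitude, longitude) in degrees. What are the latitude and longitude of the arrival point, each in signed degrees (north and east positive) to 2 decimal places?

-53.36°, 178.71°

Angular distance δ = d/R = 1062/1737.4 = 0.61126 rad; initial bearing θ = 1.7663 rad.
sin φ₂ = sin φ₁ cos δ + cos φ₁ sin δ cos θ = (-0.9296)(0.8189) + (0.3684)(0.5739)(-0.1942) = -0.8024, so φ₂ = -53.36°.
Δλ = atan2(sin θ sin δ cos φ₁, cos δ − sin φ₁ sin φ₂) = atan2(0.2074, 0.0730) = 70.613°.
λ₂ = 108.100° + 70.613° = 178.71°.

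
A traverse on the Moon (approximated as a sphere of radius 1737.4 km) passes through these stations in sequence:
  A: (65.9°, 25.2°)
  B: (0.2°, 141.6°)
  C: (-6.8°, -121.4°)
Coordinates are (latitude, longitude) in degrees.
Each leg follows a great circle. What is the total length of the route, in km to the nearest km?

Leg A→B: central angle 1.7501 rad, distance 3040.7 km.
Leg B→C: central angle 1.6925 rad, distance 2940.6 km.
Total: 3040.7 + 2940.6 ≈ 5981 km.

5981 km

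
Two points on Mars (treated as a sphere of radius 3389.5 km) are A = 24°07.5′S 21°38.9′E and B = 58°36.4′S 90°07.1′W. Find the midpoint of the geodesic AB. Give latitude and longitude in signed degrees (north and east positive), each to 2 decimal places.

Central angle δ = 1.3973 rad. Interpolating on the sphere with fraction f = 0.5:
P = [sin((1−f)δ)·A + sin(fδ)·B] / sin δ = 0.6530·A + 0.6530·B in Cartesian coordinates,
giving P = (0.5532, -0.1203, -0.8243), i.e. latitude -55.52°, longitude -12.27°.

-55.52°, -12.27°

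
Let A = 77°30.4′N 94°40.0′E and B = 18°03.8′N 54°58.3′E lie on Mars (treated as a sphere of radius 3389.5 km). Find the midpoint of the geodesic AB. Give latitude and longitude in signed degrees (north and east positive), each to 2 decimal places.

48.81°, 62.02°

The central angle between A and B is δ = 1.0917 rad.
With f = 0.5, the slerp weights are sin((1−f)δ)/sin δ = 0.5850 and sin(fδ)/sin δ = 0.5850.
Weighted sum of the unit vectors: (0.5850)·(-0.0176,0.2156,0.9763) + (0.5850)·(0.5457,0.7785,0.3101) = (0.3089, 0.5816, 0.7526).
Converting back: φ = atan2(z, √(x²+y²)) = 48.81°, λ = atan2(y, x) = 62.02°.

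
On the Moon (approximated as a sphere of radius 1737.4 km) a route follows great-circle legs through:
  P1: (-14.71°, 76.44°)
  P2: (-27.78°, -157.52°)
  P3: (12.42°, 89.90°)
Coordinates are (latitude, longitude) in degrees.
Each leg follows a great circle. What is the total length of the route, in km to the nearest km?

6921 km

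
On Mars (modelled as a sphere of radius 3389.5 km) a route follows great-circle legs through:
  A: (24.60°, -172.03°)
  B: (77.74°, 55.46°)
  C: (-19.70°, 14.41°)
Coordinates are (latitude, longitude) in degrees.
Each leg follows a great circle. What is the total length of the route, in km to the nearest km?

10308 km

Leg A→B: central angle 1.2908 rad, distance 4375.3 km.
Leg B→C: central angle 1.7504 rad, distance 5933.0 km.
Total: 4375.3 + 5933.0 ≈ 10308 km.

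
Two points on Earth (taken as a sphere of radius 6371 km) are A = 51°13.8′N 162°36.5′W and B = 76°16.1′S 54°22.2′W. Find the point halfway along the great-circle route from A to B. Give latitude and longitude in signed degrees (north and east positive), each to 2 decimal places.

Central angle δ = 2.5046 rad. Interpolating on the sphere with fraction f = 0.5:
P = [sin((1−f)δ)·A + sin(fδ)·B] / sin δ = 1.5968·A + 1.5968·B in Cartesian coordinates,
giving P = (-0.7334, -0.6070, -0.3062), i.e. latitude -17.83°, longitude -140.39°.

-17.83°, -140.39°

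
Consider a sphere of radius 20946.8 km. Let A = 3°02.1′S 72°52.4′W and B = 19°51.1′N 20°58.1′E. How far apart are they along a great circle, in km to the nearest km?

34600 km

Let φ₁ = -0.0530 rad, φ₂ = 0.3465 rad, and Δλ = 1.6378 rad.
Haversine: a = sin²(Δφ/2) + cos φ₁ cos φ₂ sin²(Δλ/2) = 0.0394 + (0.9986)(0.9406)(0.5335) = 0.54045.
Central angle c = 2·arcsin(√a) = 1.65179 rad.
Distance = R·c = 20946.8 × 1.6518 ≈ 34600 km.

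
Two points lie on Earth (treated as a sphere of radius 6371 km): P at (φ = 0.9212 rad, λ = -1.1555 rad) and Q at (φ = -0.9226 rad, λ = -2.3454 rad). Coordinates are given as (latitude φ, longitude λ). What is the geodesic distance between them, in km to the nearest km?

13336 km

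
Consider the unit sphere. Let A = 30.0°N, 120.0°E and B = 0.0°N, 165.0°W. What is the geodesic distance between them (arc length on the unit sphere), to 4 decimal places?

Let φ₁ = 0.5236 rad, φ₂ = 0.0000 rad, and Δλ = 1.3090 rad.
cos c = sin φ₁ sin φ₂ + cos φ₁ cos φ₂ cos Δλ = (0.5000)(0.0000) + (0.8660)(1.0000)(0.2588) = 0.22414,
so c = arccos(0.22414) = 1.34473 rad.
On the unit sphere the arc length equals the central angle: 1.3447.

1.3447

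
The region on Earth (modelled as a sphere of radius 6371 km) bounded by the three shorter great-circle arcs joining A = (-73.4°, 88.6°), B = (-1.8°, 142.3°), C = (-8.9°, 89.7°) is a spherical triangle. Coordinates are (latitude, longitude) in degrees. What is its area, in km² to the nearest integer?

25186922 km²

Side lengths (central angles): a = 0.9215, b = 1.1258, c = 1.3703 rad; semiperimeter s = 1.7088.
By l'Huilier's theorem, tan(E/4) = √[tan(s/2) tan((s−a)/2) tan((s−b)/2) tan((s−c)/2)], giving spherical excess E = 0.6205 rad.
Area = E·R² = 0.6205 × (6371)² ≈ 25186922 km².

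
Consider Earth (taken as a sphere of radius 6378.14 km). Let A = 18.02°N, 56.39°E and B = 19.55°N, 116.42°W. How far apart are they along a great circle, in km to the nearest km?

15782 km

Let φ₁ = 0.3145 rad, φ₂ = 0.3412 rad, and Δλ = -3.0161 rad.
cos c = sin φ₁ sin φ₂ + cos φ₁ cos φ₂ cos Δλ = (0.3093)(0.3346) + (0.9509)(0.9423)(-0.9921) = -0.78556,
so c = arccos(-0.78556) = 2.47440 rad.
Distance = R·c = 6378.14 × 2.4744 ≈ 15782 km.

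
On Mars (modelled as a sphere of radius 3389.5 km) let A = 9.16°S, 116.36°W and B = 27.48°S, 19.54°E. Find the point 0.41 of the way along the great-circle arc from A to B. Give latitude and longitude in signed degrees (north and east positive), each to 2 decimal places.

Central angle δ = 2.1598 rad. Interpolating on the sphere with fraction f = 0.41:
P = [sin((1−f)δ)·A + sin(fδ)·B] / sin δ = 1.1502·A + 0.9311·B in Cartesian coordinates,
giving P = (0.2743, -0.7411, -0.6128), i.e. latitude -37.79°, longitude -69.69°.

-37.79°, -69.69°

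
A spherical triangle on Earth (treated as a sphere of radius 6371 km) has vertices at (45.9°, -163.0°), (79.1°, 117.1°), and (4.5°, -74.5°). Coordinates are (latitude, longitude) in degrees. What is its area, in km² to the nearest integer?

Side lengths (central angles): a = 1.6786, b = 1.4962, c = 0.7550 rad; semiperimeter s = 1.9649.
By l'Huilier's theorem, tan(E/4) = √[tan(s/2) tan((s−a)/2) tan((s−b)/2) tan((s−c)/2)], giving spherical excess E = 0.7466 rad.
Area = E·R² = 0.7466 × (6371)² ≈ 30305795 km².

30305795 km²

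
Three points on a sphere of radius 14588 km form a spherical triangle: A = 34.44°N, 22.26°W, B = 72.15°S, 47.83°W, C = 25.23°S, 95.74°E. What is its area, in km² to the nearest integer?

519007914 km²

Side lengths (central angles): a = 1.3871, b = 2.2035, c = 1.8863 rad; semiperimeter s = 2.7384.
By l'Huilier's theorem, tan(E/4) = √[tan(s/2) tan((s−a)/2) tan((s−b)/2) tan((s−c)/2)], giving spherical excess E = 2.4388 rad.
Area = E·R² = 2.4388 × (14588)² ≈ 519007914 km².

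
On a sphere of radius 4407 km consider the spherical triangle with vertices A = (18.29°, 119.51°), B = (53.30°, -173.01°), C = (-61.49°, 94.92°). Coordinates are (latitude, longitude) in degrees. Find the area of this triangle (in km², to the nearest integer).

16358519 km²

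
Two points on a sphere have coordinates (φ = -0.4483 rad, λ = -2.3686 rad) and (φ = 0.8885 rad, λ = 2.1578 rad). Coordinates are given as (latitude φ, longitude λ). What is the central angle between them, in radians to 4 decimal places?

In radians: φ₁ = -0.4483, φ₂ = 0.8885, Δλ = -100.656° = -1.7568 rad.
Haversine: a = sin²(Δφ/2) + cos φ₁ cos φ₂ sin²(Δλ/2) = 0.3841 + (0.9012)(0.6306)(0.5925) = 0.72074.
Central angle c = 2·arcsin(√a) = 2.02805 rad.
So the angular separation is 2.0280 rad.

2.0280 rad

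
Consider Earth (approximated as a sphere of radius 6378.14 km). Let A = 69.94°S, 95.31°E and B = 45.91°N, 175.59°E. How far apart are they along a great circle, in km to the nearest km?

In radians: φ₁ = -1.2207, φ₂ = 0.8013, Δλ = 80.280° = 1.4012 rad.
cos c = sin φ₁ sin φ₂ + cos φ₁ cos φ₂ cos Δλ = (-0.9393)(0.7182) + (0.3430)(0.6958)(0.1688) = -0.63438,
so c = arccos(-0.63438) = 2.25800 rad.
Distance = R·c = 6378.14 × 2.2580 ≈ 14402 km.

14402 km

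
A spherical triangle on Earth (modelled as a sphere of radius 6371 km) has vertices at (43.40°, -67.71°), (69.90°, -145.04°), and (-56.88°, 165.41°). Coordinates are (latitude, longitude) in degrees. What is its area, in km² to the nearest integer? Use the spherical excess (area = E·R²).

86793438 km²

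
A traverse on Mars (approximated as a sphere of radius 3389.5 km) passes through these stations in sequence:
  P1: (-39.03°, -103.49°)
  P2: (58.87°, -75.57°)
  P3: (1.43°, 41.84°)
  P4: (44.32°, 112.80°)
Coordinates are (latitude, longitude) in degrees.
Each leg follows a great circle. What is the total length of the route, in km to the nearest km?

16481 km

Leg P1→P2: central angle 1.7560 rad, distance 5952.1 km.
Leg P2→P3: central angle 1.7891 rad, distance 6064.1 km.
Leg P3→P4: central angle 1.3173 rad, distance 4465.1 km.
Total: 5952.1 + 6064.1 + 4465.1 ≈ 16481 km.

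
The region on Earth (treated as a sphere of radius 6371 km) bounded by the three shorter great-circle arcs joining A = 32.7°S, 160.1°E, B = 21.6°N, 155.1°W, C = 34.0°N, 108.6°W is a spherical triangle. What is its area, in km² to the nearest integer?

11383702 km²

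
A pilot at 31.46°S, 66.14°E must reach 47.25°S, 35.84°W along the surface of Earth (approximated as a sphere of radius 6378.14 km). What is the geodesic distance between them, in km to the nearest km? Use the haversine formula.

In radians: φ₁ = -0.5491, φ₂ = -0.8247, Δλ = -101.980° = -1.7799 rad.
Haversine: a = sin²(Δφ/2) + cos φ₁ cos φ₂ sin²(Δλ/2) = 0.0189 + (0.8530)(0.6788)(0.6038) = 0.36847.
Central angle c = 2·arcsin(√a) = 1.30461 rad.
Distance = R·c = 6378.14 × 1.3046 ≈ 8321 km.

8321 km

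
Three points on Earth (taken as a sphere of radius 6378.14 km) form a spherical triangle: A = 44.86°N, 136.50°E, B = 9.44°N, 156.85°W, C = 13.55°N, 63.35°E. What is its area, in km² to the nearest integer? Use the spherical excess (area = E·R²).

13492251 km²

Side lengths (central angles): a = 2.3379, b = 1.1971, c = 1.1671 rad; semiperimeter s = 2.3511.
By l'Huilier's theorem, tan(E/4) = √[tan(s/2) tan((s−a)/2) tan((s−b)/2) tan((s−c)/2)], giving spherical excess E = 0.3317 rad.
Area = E·R² = 0.3317 × (6378.14)² ≈ 13492251 km².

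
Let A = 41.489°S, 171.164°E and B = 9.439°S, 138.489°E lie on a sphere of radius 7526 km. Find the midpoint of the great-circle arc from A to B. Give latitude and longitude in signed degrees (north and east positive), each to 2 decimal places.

The central angle between A and B is δ = 0.7515 rad.
With f = 0.5, the slerp weights are sin((1−f)δ)/sin δ = 0.5375 and sin(fδ)/sin δ = 0.5375.
Weighted sum of the unit vectors: (0.5375)·(-0.7402,0.1151,-0.6625) + (0.5375)·(-0.7387,0.6538,-0.1640) = (-0.7949, 0.4133, -0.4442).
Converting back: φ = atan2(z, √(x²+y²)) = -26.37°, λ = atan2(y, x) = 152.53°.

-26.37°, 152.53°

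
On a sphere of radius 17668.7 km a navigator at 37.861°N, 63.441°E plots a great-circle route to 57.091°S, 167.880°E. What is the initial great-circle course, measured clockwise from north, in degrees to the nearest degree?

138°

Δλ = 104.439° = 1.8228 rad.
y = sin Δλ · cos φ₂ = (0.9684)(0.5433) = 0.5261
x = cos φ₁ sin φ₂ − sin φ₁ cos φ₂ cos Δλ = (0.7895)(-0.8395) − (0.6137)(0.5433)(-0.2493) = -0.5797
θ = atan2(y, x) = 137.77°, so the bearing is 138°.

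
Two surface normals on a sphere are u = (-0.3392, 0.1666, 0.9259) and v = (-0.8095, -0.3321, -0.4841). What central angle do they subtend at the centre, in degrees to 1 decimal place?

u·v = -0.2290; |u| = 1.0001, |v| = 1.0000.
cos θ = (u·v)/(|u||v|) = -0.2290, so θ = 103.2°.

103.2°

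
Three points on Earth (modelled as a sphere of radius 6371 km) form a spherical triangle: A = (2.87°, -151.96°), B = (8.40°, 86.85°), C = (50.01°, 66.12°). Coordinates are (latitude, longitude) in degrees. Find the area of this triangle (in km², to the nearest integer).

Side lengths (central angles): a = 0.7862, b = 2.0565, c = 2.0994 rad; semiperimeter s = 2.4711.
By l'Huilier's theorem, tan(E/4) = √[tan(s/2) tan((s−a)/2) tan((s−b)/2) tan((s−c)/2)], giving spherical excess E = 1.3705 rad.
Area = E·R² = 1.3705 × (6371)² ≈ 55627787 km².

55627787 km²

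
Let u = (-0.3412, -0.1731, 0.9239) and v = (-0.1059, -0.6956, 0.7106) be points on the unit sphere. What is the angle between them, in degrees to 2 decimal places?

u·v = 0.8131; |u| = 1.0000, |v| = 1.0000.
cos θ = (u·v)/(|u||v|) = 0.8131, so θ = 35.60°.

35.60°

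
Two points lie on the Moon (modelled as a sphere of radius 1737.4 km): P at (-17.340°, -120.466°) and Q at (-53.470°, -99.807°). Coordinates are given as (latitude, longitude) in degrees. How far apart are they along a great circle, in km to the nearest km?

In radians: φ₁ = -0.3026, φ₂ = -0.9332, Δλ = 20.659° = 0.3606 rad.
Haversine: a = sin²(Δφ/2) + cos φ₁ cos φ₂ sin²(Δλ/2) = 0.0962 + (0.9546)(0.5952)(0.0322) = 0.11443.
Central angle c = 2·arcsin(√a) = 0.69016 rad.
Distance = R·c = 1737.4 × 0.6902 ≈ 1199 km.

1199 km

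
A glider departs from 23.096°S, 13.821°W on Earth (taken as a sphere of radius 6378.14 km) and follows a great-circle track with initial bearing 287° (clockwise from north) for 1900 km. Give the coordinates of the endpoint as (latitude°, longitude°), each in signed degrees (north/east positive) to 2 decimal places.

-17.22°, -30.91°

Angular distance δ = d/R = 1900/6378.14 = 0.29789 rad; initial bearing θ = 5.0091 rad.
sin φ₂ = sin φ₁ cos δ + cos φ₁ sin δ cos θ = (-0.3923)(0.9560) + (0.9198)(0.2935)(0.2924) = -0.2961, so φ₂ = -17.22°.
Δλ = atan2(sin θ sin δ cos φ₁, cos δ − sin φ₁ sin φ₂) = atan2(-0.2582, 0.8398) = -17.089°.
λ₂ = -13.821° − 17.089° = -30.91°.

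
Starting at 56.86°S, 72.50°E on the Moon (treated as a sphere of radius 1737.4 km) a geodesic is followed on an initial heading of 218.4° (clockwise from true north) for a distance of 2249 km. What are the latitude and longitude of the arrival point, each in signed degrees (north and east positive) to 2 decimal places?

-39.84°, -56.40°

Angular distance δ = d/R = 2249/1737.4 = 1.29446 rad; initial bearing θ = 3.8118 rad.
sin φ₂ = sin φ₁ cos δ + cos φ₁ sin δ cos θ = (-0.8373)(0.2728) + (0.5467)(0.9621)(-0.7837) = -0.6406, so φ₂ = -39.84°.
Δλ = atan2(sin θ sin δ cos φ₁, cos δ − sin φ₁ sin φ₂) = atan2(-0.3267, -0.2636) = -128.899°.
λ₂ = 72.500° − 128.899° = -56.40°.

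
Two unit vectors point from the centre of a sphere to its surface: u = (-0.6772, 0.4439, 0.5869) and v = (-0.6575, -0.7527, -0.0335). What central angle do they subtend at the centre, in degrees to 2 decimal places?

84.75°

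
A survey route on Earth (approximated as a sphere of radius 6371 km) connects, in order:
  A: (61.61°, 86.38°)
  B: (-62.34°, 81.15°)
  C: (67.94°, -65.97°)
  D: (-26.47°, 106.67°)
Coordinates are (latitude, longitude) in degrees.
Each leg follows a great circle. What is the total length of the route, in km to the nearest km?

47548 km

Leg A→B: central angle 2.1644 rad, distance 13789.7 km.
Leg B→C: central angle 2.8851 rad, distance 18381.3 km.
Leg C→D: central angle 2.4136 rad, distance 15377.2 km.
Total: 13789.7 + 18381.3 + 15377.2 ≈ 47548 km.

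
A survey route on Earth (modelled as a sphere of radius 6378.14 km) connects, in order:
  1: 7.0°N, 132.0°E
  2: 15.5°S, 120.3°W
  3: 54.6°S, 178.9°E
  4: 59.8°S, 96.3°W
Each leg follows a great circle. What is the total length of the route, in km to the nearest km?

23661 km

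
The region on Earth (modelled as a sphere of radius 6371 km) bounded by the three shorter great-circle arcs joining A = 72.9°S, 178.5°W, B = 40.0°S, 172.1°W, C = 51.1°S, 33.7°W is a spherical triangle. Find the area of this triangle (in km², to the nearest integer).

8066543 km²

Side lengths (central angles): a = 1.4298, b = 0.9361, c = 0.5768 rad; semiperimeter s = 1.4713.
By l'Huilier's theorem, tan(E/4) = √[tan(s/2) tan((s−a)/2) tan((s−b)/2) tan((s−c)/2)], giving spherical excess E = 0.1987 rad.
Area = E·R² = 0.1987 × (6371)² ≈ 8066543 km².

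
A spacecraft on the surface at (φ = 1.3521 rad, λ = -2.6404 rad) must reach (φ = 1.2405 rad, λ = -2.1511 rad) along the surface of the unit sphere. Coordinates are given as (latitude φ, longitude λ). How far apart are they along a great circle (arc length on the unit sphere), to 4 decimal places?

0.1704

With latitudes φ₁ = 77.470°, φ₂ = 71.075° and longitude difference Δλ = 28.035°:
cos c = sin φ₁ sin φ₂ + cos φ₁ cos φ₂ cos Δλ = (0.9762)(0.9459) + (0.2170)(0.3243)(0.8827) = 0.98552,
so c = arccos(0.98552) = 0.17037 rad.
On the unit sphere the arc length equals the central angle: 0.1704.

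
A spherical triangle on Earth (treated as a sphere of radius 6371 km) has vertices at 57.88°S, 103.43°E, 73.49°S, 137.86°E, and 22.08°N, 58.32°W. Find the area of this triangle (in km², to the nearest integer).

Side lengths (central angles): a = 2.2310, b = 2.4756, c = 0.3579 rad; semiperimeter s = 2.5322.
By l'Huilier's theorem, tan(E/4) = √[tan(s/2) tan((s−a)/2) tan((s−b)/2) tan((s−c)/2)], giving spherical excess E = 0.6400 rad.
Area = E·R² = 0.6400 × (6371)² ≈ 25976886 km².

25976886 km²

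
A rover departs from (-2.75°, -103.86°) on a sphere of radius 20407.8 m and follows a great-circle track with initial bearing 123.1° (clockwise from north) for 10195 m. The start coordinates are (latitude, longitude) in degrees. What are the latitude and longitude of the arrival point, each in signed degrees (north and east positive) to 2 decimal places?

Angular distance δ = d/R = 10195/20407.8 = 0.49956 rad; initial bearing θ = 2.1485 rad.
sin φ₂ = sin φ₁ cos δ + cos φ₁ sin δ cos θ = (-0.0480)(0.8778) + (0.9988)(0.4790)(-0.5461) = -0.3034, so φ₂ = -17.66°.
Δλ = atan2(sin θ sin δ cos φ₁, cos δ − sin φ₁ sin φ₂) = atan2(0.4008, 0.8632) = 24.908°.
λ₂ = -103.860° + 24.908° = -78.95°.

-17.66°, -78.95°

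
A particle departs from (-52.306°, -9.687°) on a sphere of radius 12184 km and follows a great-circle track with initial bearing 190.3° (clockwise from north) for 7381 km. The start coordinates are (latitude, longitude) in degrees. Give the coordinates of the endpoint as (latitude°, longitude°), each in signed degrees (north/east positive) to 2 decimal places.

Angular distance δ = d/R = 7381/12184 = 0.60579 rad; initial bearing θ = 3.3214 rad.
sin φ₂ = sin φ₁ cos δ + cos φ₁ sin δ cos θ = (-0.7913)(0.8220) + (0.6114)(0.5694)(-0.9839) = -0.9930, so φ₂ = -83.23°.
Δλ = atan2(sin θ sin δ cos φ₁, cos δ − sin φ₁ sin φ₂) = atan2(-0.0623, 0.0363) = -59.770°.
λ₂ = -9.687° − 59.770° = -69.46°.

-83.23°, -69.46°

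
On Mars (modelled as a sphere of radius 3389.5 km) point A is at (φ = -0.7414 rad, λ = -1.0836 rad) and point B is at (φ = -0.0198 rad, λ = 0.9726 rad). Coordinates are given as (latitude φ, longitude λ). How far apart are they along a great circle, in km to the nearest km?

6467 km

In radians: φ₁ = -0.7414, φ₂ = -0.0198, Δλ = 117.812° = 2.0562 rad.
cos c = sin φ₁ sin φ₂ + cos φ₁ cos φ₂ cos Δλ = (-0.6753)(-0.0198) + (0.7375)(0.9998)(-0.4666) = -0.33067,
so c = arccos(-0.33067) = 1.90780 rad.
Distance = R·c = 3389.5 × 1.9078 ≈ 6467 km.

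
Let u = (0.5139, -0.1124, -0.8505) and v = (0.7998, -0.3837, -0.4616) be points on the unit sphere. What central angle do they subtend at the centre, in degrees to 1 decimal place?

32.1°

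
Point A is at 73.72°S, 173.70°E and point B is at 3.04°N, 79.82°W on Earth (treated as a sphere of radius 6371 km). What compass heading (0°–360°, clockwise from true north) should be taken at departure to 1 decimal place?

Δλ = 106.480° = 1.8584 rad.
y = sin Δλ · cos φ₂ = (0.9589)(0.9986) = 0.9576
x = cos φ₁ sin φ₂ − sin φ₁ cos φ₂ cos Δλ = (0.2803)(0.0530) − (-0.9599)(0.9986)(-0.2837) = -0.2571
θ = atan2(y, x) = 105.03°, so the bearing is 105.0°.

105.0°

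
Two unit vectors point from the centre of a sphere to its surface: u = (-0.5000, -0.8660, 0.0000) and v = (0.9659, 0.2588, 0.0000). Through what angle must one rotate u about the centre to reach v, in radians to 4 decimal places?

2.3562 rad

u·v = -0.7071; |u| = 1.0000, |v| = 1.0000.
cos θ = (u·v)/(|u||v|) = -0.7071, so θ = 2.3562 rad.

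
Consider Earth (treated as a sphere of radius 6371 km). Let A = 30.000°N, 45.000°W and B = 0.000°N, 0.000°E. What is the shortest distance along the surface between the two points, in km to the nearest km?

With latitudes φ₁ = 30.000°, φ₂ = 0.000° and longitude difference Δλ = 45.000°:
Haversine: a = sin²(Δφ/2) + cos φ₁ cos φ₂ sin²(Δλ/2) = 0.0670 + (0.8660)(1.0000)(0.1464) = 0.19381.
Central angle c = 2·arcsin(√a) = 0.91174 rad.
Distance = R·c = 6371 × 0.9117 ≈ 5809 km.

5809 km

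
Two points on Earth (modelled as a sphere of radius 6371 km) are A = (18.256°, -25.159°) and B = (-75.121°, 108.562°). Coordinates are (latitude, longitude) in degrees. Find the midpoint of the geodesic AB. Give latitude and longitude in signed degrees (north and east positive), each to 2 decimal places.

The central angle between A and B is δ = 2.0616 rad.
With f = 0.5, the slerp weights are sin((1−f)δ)/sin δ = 0.9725 and sin(fδ)/sin δ = 0.9725.
Weighted sum of the unit vectors: (0.9725)·(0.8596,-0.4037,0.3133) + (0.9725)·(-0.0817,0.2434,-0.9665) = (0.7564, -0.1559, -0.6352).
Converting back: φ = atan2(z, √(x²+y²)) = -39.44°, λ = atan2(y, x) = -11.65°.

-39.44°, -11.65°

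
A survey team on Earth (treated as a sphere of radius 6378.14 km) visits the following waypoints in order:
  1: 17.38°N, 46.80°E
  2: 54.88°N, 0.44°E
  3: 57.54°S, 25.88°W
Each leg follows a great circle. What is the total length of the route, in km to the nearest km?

18464 km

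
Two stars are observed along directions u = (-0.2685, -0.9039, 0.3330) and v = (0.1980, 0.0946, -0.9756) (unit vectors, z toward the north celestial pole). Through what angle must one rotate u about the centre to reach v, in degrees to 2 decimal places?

u·v = -0.4635; |u| = 1.0000, |v| = 1.0000.
cos θ = (u·v)/(|u||v|) = -0.4636, so θ = 117.62°.

117.62°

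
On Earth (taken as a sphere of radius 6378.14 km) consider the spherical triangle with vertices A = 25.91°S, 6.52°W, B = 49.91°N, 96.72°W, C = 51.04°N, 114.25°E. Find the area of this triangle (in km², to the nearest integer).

97827134 km²

Side lengths (central angles): a = 1.3205, b = 2.2512, c = 1.9138 rad; semiperimeter s = 2.7428.
By l'Huilier's theorem, tan(E/4) = √[tan(s/2) tan((s−a)/2) tan((s−b)/2) tan((s−c)/2)], giving spherical excess E = 2.4048 rad.
Area = E·R² = 2.4048 × (6378.14)² ≈ 97827134 km².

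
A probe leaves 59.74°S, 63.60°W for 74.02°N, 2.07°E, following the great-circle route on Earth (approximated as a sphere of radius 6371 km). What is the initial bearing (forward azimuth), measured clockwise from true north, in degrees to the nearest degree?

Δλ = 65.670° = 1.1462 rad.
y = sin Δλ · cos φ₂ = (0.9112)(0.2753) = 0.2509
x = cos φ₁ sin φ₂ − sin φ₁ cos φ₂ cos Δλ = (0.5039)(0.9614) − (-0.8637)(0.2753)(0.4120) = 0.5824
θ = atan2(y, x) = 23.30°, so the bearing is 23°.

23°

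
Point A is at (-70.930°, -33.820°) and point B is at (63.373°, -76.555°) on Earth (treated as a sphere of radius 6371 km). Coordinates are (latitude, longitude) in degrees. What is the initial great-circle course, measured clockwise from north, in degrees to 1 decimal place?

333.2°

With φ₁ = -1.2380, φ₂ = 1.1061, Δλ = -0.7459 rad, the forward-azimuth formula gives
θ = atan2( sin Δλ cos φ₂ , cos φ₁ sin φ₂ − sin φ₁ cos φ₂ cos Δλ ) = atan2(-0.3041, 0.6032) = -26.76°.
Adding 360° brings this into [0°, 360°): 333.2°.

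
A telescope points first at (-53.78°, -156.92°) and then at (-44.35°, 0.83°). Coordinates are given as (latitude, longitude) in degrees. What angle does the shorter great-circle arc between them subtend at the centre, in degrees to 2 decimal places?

80.04°

With latitudes φ₁ = -53.780°, φ₂ = -44.350° and longitude difference Δλ = 157.750°:
Haversine: a = sin²(Δφ/2) + cos φ₁ cos φ₂ sin²(Δλ/2) = 0.0068 + (0.5909)(0.7151)(0.9628) = 0.41356.
Central angle c = 2·arcsin(√a) = 1.39704 rad.
So the angular separation is 80.04°.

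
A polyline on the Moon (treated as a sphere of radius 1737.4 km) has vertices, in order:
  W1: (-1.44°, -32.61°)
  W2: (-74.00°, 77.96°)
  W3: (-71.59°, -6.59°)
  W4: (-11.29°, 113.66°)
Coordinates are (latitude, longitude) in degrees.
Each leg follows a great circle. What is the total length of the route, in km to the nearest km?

6231 km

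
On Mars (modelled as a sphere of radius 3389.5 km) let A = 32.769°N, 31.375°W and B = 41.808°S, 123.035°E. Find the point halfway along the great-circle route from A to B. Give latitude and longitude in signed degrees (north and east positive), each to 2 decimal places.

Central angle δ = 2.7547 rad. Interpolating on the sphere with fraction f = 0.5:
P = [sin((1−f)δ)·A + sin(fδ)·B] / sin δ = 2.6012·A + 2.6012·B in Cartesian coordinates,
giving P = (0.8104, 0.4867, -0.3261), i.e. latitude -19.03°, longitude 30.99°.

-19.03°, 30.99°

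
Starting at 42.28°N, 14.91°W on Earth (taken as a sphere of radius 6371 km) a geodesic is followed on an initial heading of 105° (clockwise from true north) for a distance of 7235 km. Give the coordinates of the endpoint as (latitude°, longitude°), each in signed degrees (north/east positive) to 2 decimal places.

Angular distance δ = d/R = 7235/6371 = 1.13561 rad; initial bearing θ = 1.8326 rad.
sin φ₂ = sin φ₁ cos δ + cos φ₁ sin δ cos θ = (0.6728)(0.4216) + (0.7399)(0.9068)(-0.2588) = 0.1100, so φ₂ = 6.31°.
Δλ = atan2(sin θ sin δ cos φ₁, cos δ − sin φ₁ sin φ₂) = atan2(0.6480, 0.3476) = 61.792°.
λ₂ = -14.910° + 61.792° = 46.88°.

6.31°, 46.88°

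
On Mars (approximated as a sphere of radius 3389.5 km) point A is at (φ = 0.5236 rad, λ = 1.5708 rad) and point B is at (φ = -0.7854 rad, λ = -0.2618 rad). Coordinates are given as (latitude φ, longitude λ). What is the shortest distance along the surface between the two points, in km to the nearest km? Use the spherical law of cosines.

In radians: φ₁ = 0.5236, φ₂ = -0.7854, Δλ = -105.000° = -1.8326 rad.
cos c = sin φ₁ sin φ₂ + cos φ₁ cos φ₂ cos Δλ = (0.5000)(-0.7071) + (0.8660)(0.7071)(-0.2588) = -0.51205,
so c = arccos(-0.51205) = 2.10837 rad.
Distance = R·c = 3389.5 × 2.1084 ≈ 7146 km.

7146 km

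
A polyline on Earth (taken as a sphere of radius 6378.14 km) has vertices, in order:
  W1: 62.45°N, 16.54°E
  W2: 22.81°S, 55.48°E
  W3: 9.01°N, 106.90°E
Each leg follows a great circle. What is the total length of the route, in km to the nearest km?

Leg W1→W2: central angle 1.5829 rad, distance 10095.9 km.
Leg W2→W3: central angle 1.0391 rad, distance 6627.3 km.
Total: 10095.9 + 6627.3 ≈ 16723 km.

16723 km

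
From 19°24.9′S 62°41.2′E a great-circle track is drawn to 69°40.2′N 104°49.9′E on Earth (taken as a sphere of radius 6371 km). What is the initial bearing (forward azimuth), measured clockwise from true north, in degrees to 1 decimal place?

13.5°

Δλ = 42.145° = 0.7356 rad.
y = sin Δλ · cos φ₂ = (0.6710)(0.3474) = 0.2331
x = cos φ₁ sin φ₂ − sin φ₁ cos φ₂ cos Δλ = (0.9431)(0.9377) − (-0.3324)(0.3474)(0.7414) = 0.9700
θ = atan2(y, x) = 13.51°, so the bearing is 13.5°.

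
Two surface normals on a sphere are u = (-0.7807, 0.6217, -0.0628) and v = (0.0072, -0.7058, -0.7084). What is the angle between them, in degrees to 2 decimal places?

113.57°

u·v = -0.3999; |u| = 1.0000, |v| = 1.0000.
cos θ = (u·v)/(|u||v|) = -0.3999, so θ = 113.57°.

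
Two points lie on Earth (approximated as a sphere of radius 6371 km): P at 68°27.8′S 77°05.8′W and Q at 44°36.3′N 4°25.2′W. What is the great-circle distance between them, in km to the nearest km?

13913 km

In radians: φ₁ = -1.1949, φ₂ = 0.7785, Δλ = 72.677° = 1.2684 rad.
Haversine: a = sin²(Δφ/2) + cos φ₁ cos φ₂ sin²(Δλ/2) = 0.6959 + (0.3671)(0.7120)(0.3511) = 0.78768.
Central angle c = 2·arcsin(√a) = 2.18385 rad.
Distance = R·c = 6371 × 2.1838 ≈ 13913 km.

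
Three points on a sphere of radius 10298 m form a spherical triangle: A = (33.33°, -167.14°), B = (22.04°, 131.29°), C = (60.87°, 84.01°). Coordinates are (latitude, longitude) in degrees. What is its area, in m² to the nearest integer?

Side lengths (central angles): a = 0.8842, b = 1.2148, c = 0.9583 rad; semiperimeter s = 1.5286.
By l'Huilier's theorem, tan(E/4) = √[tan(s/2) tan((s−a)/2) tan((s−b)/2) tan((s−c)/2)], giving spherical excess E = 0.4850 rad.
Area = E·R² = 0.4850 × (10298)² ≈ 51435066 m².

51435066 m²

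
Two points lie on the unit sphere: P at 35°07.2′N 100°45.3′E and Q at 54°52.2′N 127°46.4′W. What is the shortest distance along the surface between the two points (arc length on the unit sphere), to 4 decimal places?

Let φ₁ = 0.6130 rad, φ₂ = 0.9577 rad, and Δλ = 2.2946 rad.
Haversine: a = sin²(Δφ/2) + cos φ₁ cos φ₂ sin²(Δλ/2) = 0.0294 + (0.8179)(0.5754)(0.8311) = 0.42060.
Central angle c = 2·arcsin(√a) = 1.41133 rad.
On the unit sphere the arc length equals the central angle: 1.4113.

1.4113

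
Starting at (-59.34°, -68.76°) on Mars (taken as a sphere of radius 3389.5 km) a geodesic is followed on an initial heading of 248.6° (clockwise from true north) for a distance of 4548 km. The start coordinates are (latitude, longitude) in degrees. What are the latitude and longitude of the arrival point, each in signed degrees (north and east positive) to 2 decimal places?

-22.12°, -170.59°

Angular distance δ = d/R = 4548/3389.5 = 1.34179 rad; initial bearing θ = 4.3389 rad.
sin φ₂ = sin φ₁ cos δ + cos φ₁ sin δ cos θ = (-0.8602)(0.2270) + (0.5099)(0.9739)(-0.3649) = -0.3765, so φ₂ = -22.12°.
Δλ = atan2(sin θ sin δ cos φ₁, cos δ − sin φ₁ sin φ₂) = atan2(-0.4624, -0.0968) = -101.829°.
λ₂ = -68.760° − 101.829° = -170.59°.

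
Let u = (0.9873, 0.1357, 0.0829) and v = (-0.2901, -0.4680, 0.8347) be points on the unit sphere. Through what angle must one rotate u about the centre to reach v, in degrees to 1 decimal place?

u·v = -0.2807; |u| = 1.0000, |v| = 1.0000.
cos θ = (u·v)/(|u||v|) = -0.2807, so θ = 106.3°.

106.3°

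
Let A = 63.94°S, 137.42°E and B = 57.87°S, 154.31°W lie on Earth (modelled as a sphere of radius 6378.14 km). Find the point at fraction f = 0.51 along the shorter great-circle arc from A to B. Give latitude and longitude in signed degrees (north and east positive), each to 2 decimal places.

The central angle between A and B is δ = 0.5600 rad.
With f = 0.51, the slerp weights are sin((1−f)δ)/sin δ = 0.5101 and sin(fδ)/sin δ = 0.5304.
Weighted sum of the unit vectors: (0.5101)·(-0.3235,0.2972,-0.8983) + (0.5304)·(-0.4793,-0.2306,-0.8468) = (-0.4192, 0.0293, -0.9074).
Converting back: φ = atan2(z, √(x²+y²)) = -65.15°, λ = atan2(y, x) = 176.00°.

-65.15°, 176.00°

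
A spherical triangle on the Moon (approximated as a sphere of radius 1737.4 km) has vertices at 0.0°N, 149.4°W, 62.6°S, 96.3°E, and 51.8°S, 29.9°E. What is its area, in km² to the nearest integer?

Side lengths (central angles): a = 0.6239, b = 2.2375, c = 1.7613 rad; semiperimeter s = 2.3113.
By l'Huilier's theorem, tan(E/4) = √[tan(s/2) tan((s−a)/2) tan((s−b)/2) tan((s−c)/2)], giving spherical excess E = 0.6465 rad.
Area = E·R² = 0.6465 × (1737.4)² ≈ 1951574 km².

1951574 km²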